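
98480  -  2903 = 95577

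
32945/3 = 32945/3=10981.67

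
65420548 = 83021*788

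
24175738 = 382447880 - 358272142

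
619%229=161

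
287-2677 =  - 2390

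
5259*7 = 36813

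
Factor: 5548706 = 2^1*2774353^1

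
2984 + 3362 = 6346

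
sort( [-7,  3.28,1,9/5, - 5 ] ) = [ -7, - 5, 1,  9/5,3.28]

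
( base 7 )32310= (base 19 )1356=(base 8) 17553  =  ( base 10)8043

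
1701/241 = 7 + 14/241 = 7.06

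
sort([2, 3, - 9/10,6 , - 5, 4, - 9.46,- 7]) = [  -  9.46, - 7, - 5 ,  -  9/10, 2,3,4,6 ]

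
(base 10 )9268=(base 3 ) 110201021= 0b10010000110100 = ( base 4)2100310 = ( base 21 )1007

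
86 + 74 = 160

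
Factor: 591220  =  2^2 * 5^1*7^1*41^1*103^1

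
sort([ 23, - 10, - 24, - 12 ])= [ - 24, - 12, - 10, 23]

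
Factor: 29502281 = 4787^1*6163^1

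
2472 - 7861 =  - 5389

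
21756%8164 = 5428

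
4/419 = 4/419 = 0.01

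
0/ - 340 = 0/1 =- 0.00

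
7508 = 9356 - 1848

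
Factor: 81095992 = 2^3*73^1*138863^1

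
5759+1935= 7694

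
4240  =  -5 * (-848)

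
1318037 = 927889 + 390148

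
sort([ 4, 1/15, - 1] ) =[ - 1, 1/15, 4] 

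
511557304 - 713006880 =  - 201449576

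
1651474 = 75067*22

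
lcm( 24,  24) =24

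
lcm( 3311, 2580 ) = 198660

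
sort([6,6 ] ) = [ 6 , 6]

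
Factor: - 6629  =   - 7^1*947^1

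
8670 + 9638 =18308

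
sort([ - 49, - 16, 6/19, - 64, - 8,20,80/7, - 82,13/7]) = [ - 82, - 64, -49, - 16, - 8, 6/19,13/7,80/7,20 ]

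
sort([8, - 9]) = [ - 9,8]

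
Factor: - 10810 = - 2^1*5^1*23^1*47^1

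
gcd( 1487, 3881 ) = 1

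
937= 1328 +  - 391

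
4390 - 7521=-3131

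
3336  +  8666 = 12002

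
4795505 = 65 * 73777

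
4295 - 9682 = -5387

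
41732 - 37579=4153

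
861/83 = 861/83 = 10.37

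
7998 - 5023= 2975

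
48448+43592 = 92040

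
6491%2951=589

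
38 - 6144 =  - 6106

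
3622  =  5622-2000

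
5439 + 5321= 10760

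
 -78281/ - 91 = 860 + 3/13= 860.23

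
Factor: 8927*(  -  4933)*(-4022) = 177116375602= 2^1*79^1*113^1*2011^1*4933^1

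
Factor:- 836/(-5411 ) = 2^2 * 7^(  -  1)*11^1 * 19^1 *773^(- 1)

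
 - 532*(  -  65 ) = 34580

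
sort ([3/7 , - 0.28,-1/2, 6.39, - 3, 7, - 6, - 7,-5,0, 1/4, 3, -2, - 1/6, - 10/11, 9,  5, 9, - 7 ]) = [ - 7, - 7 , - 6, - 5, - 3, - 2, - 10/11,-1/2, - 0.28,-1/6, 0,1/4, 3/7 , 3,5, 6.39,7,  9, 9 ] 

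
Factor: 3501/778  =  9/2 = 2^(-1)*3^2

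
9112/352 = 25 + 39/44 = 25.89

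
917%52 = 33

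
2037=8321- 6284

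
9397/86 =109+23/86 = 109.27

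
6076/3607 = 1+2469/3607 = 1.68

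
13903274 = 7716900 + 6186374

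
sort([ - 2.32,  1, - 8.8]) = [ - 8.8,-2.32,1 ] 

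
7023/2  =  7023/2 = 3511.50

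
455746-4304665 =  - 3848919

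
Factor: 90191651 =11^1*19^1*397^1*1087^1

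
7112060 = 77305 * 92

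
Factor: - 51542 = - 2^1*25771^1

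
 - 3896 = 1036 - 4932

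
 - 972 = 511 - 1483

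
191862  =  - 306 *( - 627) 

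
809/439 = 809/439 = 1.84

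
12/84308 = 3/21077=0.00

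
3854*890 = 3430060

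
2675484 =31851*84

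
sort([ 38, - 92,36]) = [ - 92, 36, 38]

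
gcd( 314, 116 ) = 2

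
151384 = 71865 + 79519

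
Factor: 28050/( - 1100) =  - 2^( - 1)*3^1*17^1 = - 51/2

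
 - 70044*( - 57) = 3992508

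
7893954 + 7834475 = 15728429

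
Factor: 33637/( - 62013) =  - 3^( - 1 )*7^( - 1 )*2953^( - 1 ) * 33637^1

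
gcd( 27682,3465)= 1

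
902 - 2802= - 1900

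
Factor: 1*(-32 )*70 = -2240 = -2^6*5^1 * 7^1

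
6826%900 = 526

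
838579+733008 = 1571587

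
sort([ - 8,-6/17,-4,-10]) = [ -10 , - 8, - 4, - 6/17]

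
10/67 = 10/67= 0.15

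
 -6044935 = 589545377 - 595590312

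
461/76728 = 461/76728 = 0.01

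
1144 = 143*8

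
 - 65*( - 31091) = 2020915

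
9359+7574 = 16933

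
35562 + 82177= 117739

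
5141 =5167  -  26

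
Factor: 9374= 2^1*43^1 *109^1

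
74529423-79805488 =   -  5276065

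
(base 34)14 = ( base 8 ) 46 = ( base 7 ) 53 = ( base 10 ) 38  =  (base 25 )1d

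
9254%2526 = 1676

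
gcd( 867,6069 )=867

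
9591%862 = 109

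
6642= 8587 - 1945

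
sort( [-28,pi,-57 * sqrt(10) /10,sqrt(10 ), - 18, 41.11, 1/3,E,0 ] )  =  [  -  28 , - 57*sqrt(10 ) /10,  -  18, 0,1/3,E , pi,  sqrt(10), 41.11]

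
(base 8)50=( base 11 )37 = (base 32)18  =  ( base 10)40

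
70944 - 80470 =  - 9526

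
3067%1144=779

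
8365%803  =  335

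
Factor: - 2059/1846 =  - 2^( - 1 )*13^( - 1 ) * 29^1  =  - 29/26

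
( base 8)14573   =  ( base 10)6523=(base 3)22221121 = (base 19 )I16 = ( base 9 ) 8847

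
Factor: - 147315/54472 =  - 2^(-3)*3^1*5^1*7^1*11^(-1)* 23^1*61^1*619^(-1) 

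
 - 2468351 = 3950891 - 6419242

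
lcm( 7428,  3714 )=7428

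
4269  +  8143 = 12412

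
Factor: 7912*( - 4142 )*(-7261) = 2^4*19^1*23^1*43^1*53^1*109^1  *  137^1 = 237953890544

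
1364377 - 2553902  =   - 1189525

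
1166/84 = 13 + 37/42=13.88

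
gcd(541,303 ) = 1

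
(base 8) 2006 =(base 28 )18M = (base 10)1030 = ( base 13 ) 613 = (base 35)TF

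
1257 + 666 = 1923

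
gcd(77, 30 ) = 1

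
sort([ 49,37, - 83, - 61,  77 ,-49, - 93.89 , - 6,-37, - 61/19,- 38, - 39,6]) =[ - 93.89,-83,- 61,-49,-39, - 38,-37,-6, - 61/19,6,37, 49,  77]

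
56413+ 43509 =99922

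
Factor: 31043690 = 2^1 * 5^1*53^1 * 58573^1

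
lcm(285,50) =2850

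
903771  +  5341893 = 6245664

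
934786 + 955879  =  1890665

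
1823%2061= 1823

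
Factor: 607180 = 2^2*5^1*7^1*4337^1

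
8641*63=544383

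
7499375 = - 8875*(- 845) 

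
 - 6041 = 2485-8526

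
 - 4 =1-5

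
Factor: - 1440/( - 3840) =2^( - 3)*3^1 = 3/8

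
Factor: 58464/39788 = 72/49 = 2^3 * 3^2 * 7^( - 2)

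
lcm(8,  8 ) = 8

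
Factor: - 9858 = - 2^1*3^1*31^1 *53^1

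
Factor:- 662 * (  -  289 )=2^1*17^2*331^1 =191318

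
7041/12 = 2347/4 = 586.75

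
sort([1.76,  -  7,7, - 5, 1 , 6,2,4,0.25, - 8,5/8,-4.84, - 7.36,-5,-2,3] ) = [-8, - 7.36,-7, - 5,-5,-4.84, - 2 , 0.25,5/8,1,1.76,  2,3,4 , 6,7]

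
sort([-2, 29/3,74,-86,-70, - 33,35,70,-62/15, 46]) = [ - 86,  -  70,-33,-62/15,-2,29/3,  35,46, 70, 74]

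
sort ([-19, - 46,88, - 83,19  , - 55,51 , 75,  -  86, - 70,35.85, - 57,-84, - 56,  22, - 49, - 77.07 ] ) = [ - 86,-84, - 83,-77.07, - 70, - 57, - 56,-55, - 49, - 46, - 19, 19 , 22,35.85 , 51,75, 88 ] 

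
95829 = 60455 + 35374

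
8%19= 8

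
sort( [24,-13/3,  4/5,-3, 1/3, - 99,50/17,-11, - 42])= [-99,  -  42 , - 11 , - 13/3, - 3,  1/3, 4/5, 50/17, 24] 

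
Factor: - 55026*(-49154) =2^2*3^3*7^1* 1019^1*3511^1 = 2704748004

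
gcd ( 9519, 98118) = 3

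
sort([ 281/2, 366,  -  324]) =[ - 324,281/2,366]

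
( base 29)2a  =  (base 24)2k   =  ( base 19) 3B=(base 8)104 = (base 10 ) 68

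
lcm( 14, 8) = 56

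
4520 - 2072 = 2448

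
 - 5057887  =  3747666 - 8805553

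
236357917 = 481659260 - 245301343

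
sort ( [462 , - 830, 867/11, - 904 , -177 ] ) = [ - 904, - 830,-177, 867/11,462]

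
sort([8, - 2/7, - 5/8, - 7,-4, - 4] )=[ - 7,  -  4, - 4, - 5/8, - 2/7, 8]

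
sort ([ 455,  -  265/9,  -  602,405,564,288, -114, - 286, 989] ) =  [ - 602, - 286,-114, - 265/9, 288, 405, 455, 564, 989] 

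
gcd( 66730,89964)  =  2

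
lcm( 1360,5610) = 44880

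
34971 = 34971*1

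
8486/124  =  68 + 27/62 = 68.44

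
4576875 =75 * 61025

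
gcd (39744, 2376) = 216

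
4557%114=111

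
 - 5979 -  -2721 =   -  3258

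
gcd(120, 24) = 24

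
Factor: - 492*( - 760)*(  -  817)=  - 2^5 *3^1 * 5^1 * 19^2 * 41^1*43^1 = - 305492640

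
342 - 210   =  132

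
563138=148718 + 414420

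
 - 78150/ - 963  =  81 + 49/321=81.15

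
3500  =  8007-4507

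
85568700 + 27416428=112985128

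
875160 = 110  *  7956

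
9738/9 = 1082= 1082.00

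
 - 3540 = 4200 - 7740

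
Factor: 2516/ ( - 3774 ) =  - 2/3 = - 2^1 * 3^ (  -  1)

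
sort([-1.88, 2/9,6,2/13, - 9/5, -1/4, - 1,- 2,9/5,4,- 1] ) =[- 2, - 1.88,  -  9/5, - 1,- 1,  -  1/4,  2/13,2/9,9/5,4, 6 ] 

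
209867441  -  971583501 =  - 761716060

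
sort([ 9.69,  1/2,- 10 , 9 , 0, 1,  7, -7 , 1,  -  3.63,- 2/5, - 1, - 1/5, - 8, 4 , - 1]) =[ - 10,-8,-7, - 3.63, - 1, - 1,  -  2/5, - 1/5,0, 1/2, 1  ,  1,4, 7,  9,9.69 ] 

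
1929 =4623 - 2694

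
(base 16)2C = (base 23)1l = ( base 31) 1d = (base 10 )44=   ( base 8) 54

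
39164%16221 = 6722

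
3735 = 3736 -1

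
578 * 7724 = 4464472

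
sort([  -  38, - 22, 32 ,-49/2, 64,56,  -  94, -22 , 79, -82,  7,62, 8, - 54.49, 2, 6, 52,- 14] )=[ - 94, - 82,- 54.49,  -  38,-49/2, - 22, - 22, - 14,2,6, 7, 8, 32,52, 56, 62 , 64,79]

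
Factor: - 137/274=-1/2 = - 2^(-1)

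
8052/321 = 25 + 9/107= 25.08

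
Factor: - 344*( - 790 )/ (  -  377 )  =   - 2^4*5^1*13^(-1)*29^(-1) *43^1 * 79^1   =  -271760/377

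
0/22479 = 0 = 0.00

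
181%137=44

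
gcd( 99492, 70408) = 4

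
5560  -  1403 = 4157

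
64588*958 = 61875304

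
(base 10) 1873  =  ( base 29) 26H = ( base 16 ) 751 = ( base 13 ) B11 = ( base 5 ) 24443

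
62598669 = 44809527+17789142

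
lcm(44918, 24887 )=1841638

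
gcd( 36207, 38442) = 447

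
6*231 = 1386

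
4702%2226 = 250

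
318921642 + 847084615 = 1166006257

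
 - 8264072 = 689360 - 8953432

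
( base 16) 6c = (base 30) 3I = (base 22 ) 4k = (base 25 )48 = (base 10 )108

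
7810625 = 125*62485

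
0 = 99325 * 0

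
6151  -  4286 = 1865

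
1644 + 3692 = 5336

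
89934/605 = 148 + 394/605 = 148.65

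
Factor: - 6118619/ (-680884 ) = 2^( - 2)*13^1 * 17^ (-2)* 19^ (-1 )*31^ (-1 )*470663^1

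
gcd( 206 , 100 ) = 2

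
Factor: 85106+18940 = 104046  =  2^1*3^1*17341^1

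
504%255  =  249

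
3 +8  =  11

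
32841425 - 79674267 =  - 46832842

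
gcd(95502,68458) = 2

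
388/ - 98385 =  - 388/98385 = - 0.00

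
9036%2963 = 147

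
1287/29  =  1287/29 = 44.38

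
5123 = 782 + 4341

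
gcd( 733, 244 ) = 1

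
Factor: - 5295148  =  - 2^2*19^3*193^1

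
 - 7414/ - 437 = 16 + 422/437 = 16.97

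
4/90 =2/45= 0.04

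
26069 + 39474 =65543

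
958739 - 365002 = 593737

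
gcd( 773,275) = 1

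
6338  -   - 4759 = 11097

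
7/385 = 1/55 = 0.02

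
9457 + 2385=11842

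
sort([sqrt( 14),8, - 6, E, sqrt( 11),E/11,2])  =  [  -  6 , E/11,2,E,sqrt(11),sqrt( 14),8 ] 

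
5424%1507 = 903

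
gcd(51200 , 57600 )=6400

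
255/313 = 255/313=0.81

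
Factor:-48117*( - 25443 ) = 1224240831 = 3^3 * 11^1*43^1*257^1*373^1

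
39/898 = 39/898 = 0.04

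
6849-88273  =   - 81424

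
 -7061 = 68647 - 75708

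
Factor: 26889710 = 2^1*  5^1 * 31^1*127^1*683^1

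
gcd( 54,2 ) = 2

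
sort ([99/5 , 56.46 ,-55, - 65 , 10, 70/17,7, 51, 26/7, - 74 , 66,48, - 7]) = [  -  74, - 65, - 55, - 7,26/7,70/17, 7,10 , 99/5,48,51,56.46,66]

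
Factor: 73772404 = 2^2*29^1*635969^1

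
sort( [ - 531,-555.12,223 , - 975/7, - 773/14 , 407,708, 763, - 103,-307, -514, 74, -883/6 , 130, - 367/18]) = [ - 555.12, - 531 , - 514, - 307 , - 883/6, - 975/7, - 103 , - 773/14 ,-367/18  ,  74 , 130 , 223,407, 708,763 ] 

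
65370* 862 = 56348940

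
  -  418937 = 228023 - 646960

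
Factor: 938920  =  2^3*5^1*23473^1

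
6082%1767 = 781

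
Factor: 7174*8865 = 63597510=2^1*3^2 *5^1 * 17^1 *197^1*211^1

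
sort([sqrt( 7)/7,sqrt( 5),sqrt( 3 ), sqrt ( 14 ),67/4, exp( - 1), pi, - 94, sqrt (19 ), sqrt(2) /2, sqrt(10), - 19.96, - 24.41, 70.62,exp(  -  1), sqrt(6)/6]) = [-94, - 24.41, - 19.96, exp( - 1), exp(  -  1 ), sqrt(7)/7,  sqrt( 6 )/6,sqrt( 2) /2,  sqrt( 3),sqrt(5),pi,sqrt (10 ), sqrt( 14 ) , sqrt(19), 67/4 , 70.62]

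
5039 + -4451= 588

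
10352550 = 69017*150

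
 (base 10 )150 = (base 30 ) 50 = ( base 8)226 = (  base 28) 5a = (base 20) 7A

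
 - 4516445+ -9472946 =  - 13989391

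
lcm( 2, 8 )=8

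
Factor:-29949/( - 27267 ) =67/61 = 61^(  -  1)*67^1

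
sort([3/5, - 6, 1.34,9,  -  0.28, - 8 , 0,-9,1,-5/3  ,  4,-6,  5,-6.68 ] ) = [ - 9, - 8, - 6.68, - 6 , - 6, -5/3, -0.28, 0, 3/5, 1, 1.34, 4 , 5,  9]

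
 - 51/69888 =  - 17/23296 = - 0.00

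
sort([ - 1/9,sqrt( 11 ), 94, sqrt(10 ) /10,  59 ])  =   [ - 1/9, sqrt( 10) /10,sqrt( 11), 59,94 ] 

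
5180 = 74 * 70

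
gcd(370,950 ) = 10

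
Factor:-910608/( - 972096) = 311/332 = 2^( - 2)*83^( - 1 )*311^1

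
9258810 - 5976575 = 3282235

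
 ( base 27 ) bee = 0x20db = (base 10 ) 8411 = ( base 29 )a01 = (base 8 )20333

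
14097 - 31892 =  - 17795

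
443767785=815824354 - 372056569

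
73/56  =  1 + 17/56 = 1.30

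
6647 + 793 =7440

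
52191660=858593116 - 806401456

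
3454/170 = 20  +  27/85 =20.32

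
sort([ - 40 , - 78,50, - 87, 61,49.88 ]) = [ - 87, - 78,-40,49.88, 50, 61]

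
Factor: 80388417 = 3^1*683^1*39233^1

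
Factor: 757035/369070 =151407/73814 =2^( - 1)*3^2 * 13^( - 1 )*17^(- 1 )*167^ ( - 1)*16823^1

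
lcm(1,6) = 6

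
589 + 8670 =9259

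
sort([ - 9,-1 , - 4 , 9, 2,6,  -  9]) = [ - 9,- 9,  -  4, - 1,2,6,9]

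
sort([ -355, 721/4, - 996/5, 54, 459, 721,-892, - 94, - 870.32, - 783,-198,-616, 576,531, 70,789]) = [ - 892, - 870.32, - 783 , - 616,  -  355,-996/5, - 198, - 94,54, 70, 721/4, 459,  531, 576, 721, 789]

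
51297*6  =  307782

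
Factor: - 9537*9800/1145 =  - 18692520/229 = - 2^3*3^1 * 5^1*7^2*11^1*17^2 * 229^ (- 1 ) 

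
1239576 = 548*2262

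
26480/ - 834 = - 13240/417 = - 31.75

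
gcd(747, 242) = 1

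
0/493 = 0 = 0.00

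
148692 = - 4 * ( - 37173) 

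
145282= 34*4273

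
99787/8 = 99787/8  =  12473.38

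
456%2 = 0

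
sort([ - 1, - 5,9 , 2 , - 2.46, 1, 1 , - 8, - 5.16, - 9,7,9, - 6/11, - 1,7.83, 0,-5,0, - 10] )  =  [ -10, - 9, - 8,-5.16, - 5, - 5, - 2.46 , - 1, - 1,- 6/11,0, 0, 1 , 1,2, 7, 7.83,  9,9]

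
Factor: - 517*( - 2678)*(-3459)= - 2^1*3^1 * 11^1 * 13^1 *47^1 * 103^1* 1153^1 =-  4789075434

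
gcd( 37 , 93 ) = 1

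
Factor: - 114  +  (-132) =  - 2^1*3^1*41^1 = - 246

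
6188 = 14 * 442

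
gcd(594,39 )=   3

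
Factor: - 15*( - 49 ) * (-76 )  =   - 2^2*3^1*5^1*7^2*19^1=-55860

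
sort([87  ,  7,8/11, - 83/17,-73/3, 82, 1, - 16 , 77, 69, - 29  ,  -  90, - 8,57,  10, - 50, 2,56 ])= [ - 90, - 50, - 29, -73/3, - 16, - 8, - 83/17, 8/11, 1, 2,7,10 , 56 , 57,69, 77, 82, 87 ]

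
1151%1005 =146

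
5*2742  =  13710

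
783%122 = 51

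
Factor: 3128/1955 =8/5 = 2^3*5^(-1) 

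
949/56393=949/56393 = 0.02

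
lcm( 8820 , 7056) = 35280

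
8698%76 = 34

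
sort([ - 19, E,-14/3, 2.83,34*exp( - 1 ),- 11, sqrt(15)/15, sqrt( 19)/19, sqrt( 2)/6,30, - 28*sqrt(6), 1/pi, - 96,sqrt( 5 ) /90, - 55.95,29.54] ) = [ - 96, - 28*sqrt( 6),-55.95  , - 19, - 11,  -  14/3  ,  sqrt( 5)/90,sqrt( 19 ) /19,sqrt( 2)/6,sqrt( 15)/15, 1/pi, E,2.83,34 * exp(-1), 29.54,30] 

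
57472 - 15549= 41923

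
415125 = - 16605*(  -  25)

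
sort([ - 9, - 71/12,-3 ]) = [ -9, - 71/12, -3 ]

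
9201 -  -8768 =17969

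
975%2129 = 975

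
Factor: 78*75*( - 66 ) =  -2^2*3^3*5^2 * 11^1*13^1 = - 386100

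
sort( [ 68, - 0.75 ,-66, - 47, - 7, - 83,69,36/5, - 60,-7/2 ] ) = [ - 83, - 66, - 60,-47, - 7,-7/2, - 0.75,36/5,68,69] 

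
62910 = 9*6990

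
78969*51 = 4027419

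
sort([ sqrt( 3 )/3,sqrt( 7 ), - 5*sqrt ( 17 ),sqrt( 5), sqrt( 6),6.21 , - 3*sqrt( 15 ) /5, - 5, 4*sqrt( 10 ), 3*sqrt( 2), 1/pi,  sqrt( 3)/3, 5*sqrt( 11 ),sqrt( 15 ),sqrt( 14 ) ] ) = [-5 * sqrt(17 ), - 5,- 3*sqrt( 15 )/5,1/pi,  sqrt(3 )/3 , sqrt( 3 )/3, sqrt( 5 ),  sqrt ( 6 ) , sqrt( 7), sqrt (14 ), sqrt( 15),3*sqrt(2), 6.21,4*sqrt( 10), 5 * sqrt( 11) ] 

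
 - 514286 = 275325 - 789611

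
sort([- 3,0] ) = [-3,0] 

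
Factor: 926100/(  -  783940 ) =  - 46305/39197=-3^3*5^1*7^3*19^ ( - 1 ) * 2063^( - 1) 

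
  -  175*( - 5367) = 939225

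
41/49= 41/49 = 0.84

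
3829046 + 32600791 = 36429837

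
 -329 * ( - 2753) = 905737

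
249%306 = 249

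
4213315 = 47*89645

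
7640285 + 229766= 7870051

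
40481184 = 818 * 49488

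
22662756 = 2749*8244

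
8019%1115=214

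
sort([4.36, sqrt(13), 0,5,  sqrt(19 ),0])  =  [0,0,sqrt( 13 ) , sqrt(19),4.36, 5 ] 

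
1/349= 1/349 =0.00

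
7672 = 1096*7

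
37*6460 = 239020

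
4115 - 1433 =2682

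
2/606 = 1/303 =0.00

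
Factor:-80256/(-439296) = 19/104 = 2^( - 3 )*13^(-1)* 19^1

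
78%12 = 6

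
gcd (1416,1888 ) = 472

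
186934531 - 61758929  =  125175602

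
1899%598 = 105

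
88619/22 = 88619/22 = 4028.14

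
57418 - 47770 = 9648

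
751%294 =163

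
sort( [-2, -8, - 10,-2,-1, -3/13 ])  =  [-10, - 8,-2, - 2, - 1, - 3/13]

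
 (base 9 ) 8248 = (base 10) 6038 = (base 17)13F3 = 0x1796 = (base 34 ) 57K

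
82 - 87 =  - 5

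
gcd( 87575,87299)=1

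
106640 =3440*31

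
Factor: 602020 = 2^2*5^1*31^1*971^1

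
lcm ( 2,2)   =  2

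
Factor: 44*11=2^2*11^2 = 484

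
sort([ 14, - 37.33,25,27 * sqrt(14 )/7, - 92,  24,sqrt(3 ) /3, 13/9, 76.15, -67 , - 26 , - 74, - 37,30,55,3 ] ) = [ - 92,- 74, - 67, - 37.33,-37,- 26, sqrt (3 ) /3, 13/9,  3,  14, 27 * sqrt( 14)/7,24, 25,30, 55,76.15]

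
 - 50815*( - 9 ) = 457335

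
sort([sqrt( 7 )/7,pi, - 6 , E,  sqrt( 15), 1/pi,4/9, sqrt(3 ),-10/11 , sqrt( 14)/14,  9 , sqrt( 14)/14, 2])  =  [  -  6, - 10/11,sqrt( 14 )/14, sqrt(14 )/14,  1/pi, sqrt( 7)/7, 4/9, sqrt( 3), 2, E, pi, sqrt(15 ), 9 ] 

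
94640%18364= 2820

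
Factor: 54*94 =2^2*3^3*47^1 = 5076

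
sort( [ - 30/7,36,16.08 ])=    [ - 30/7,16.08,36] 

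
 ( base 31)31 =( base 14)6A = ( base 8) 136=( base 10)94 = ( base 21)4A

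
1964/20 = 98+1/5 = 98.20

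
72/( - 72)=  -1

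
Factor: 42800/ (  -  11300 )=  - 428/113 = - 2^2 * 107^1*113^(-1 ) 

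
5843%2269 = 1305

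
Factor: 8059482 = 2^1 * 3^2*447749^1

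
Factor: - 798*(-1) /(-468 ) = -133/78 = - 2^(-1)*3^(- 1 )*7^1 * 13^(-1)*19^1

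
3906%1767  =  372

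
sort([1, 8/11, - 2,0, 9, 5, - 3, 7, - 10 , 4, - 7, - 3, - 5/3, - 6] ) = [  -  10, - 7, -6, - 3,- 3, - 2, - 5/3, 0, 8/11,1 , 4 , 5,7, 9 ] 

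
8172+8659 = 16831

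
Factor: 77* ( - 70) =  - 5390 =- 2^1*5^1*7^2*11^1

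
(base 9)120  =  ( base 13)78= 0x63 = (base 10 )99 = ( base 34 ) 2V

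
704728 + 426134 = 1130862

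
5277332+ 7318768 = 12596100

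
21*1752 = 36792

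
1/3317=1/3317 = 0.00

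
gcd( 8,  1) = 1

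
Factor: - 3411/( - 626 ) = 2^( - 1)*3^2* 313^ (-1)* 379^1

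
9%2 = 1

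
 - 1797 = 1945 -3742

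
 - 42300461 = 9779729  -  52080190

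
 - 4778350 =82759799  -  87538149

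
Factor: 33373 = 23^1*1451^1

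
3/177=1/59 = 0.02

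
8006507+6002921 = 14009428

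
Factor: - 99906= -2^1*3^1 * 16651^1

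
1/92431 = 1/92431   =  0.00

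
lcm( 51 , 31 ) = 1581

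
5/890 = 1/178 =0.01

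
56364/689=81+555/689 = 81.81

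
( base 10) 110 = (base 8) 156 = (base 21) 55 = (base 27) 42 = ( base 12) 92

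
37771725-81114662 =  - 43342937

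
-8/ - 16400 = 1/2050 = 0.00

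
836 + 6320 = 7156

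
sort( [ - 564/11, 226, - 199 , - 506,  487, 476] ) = [ -506, - 199, - 564/11, 226,476 , 487 ]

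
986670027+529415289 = 1516085316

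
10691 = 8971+1720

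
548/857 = 548/857=0.64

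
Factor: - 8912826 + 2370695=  - 6542131^1 = -6542131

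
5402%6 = 2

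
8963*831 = 7448253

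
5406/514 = 2703/257 = 10.52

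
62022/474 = 130+67/79 = 130.85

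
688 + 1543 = 2231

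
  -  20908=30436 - 51344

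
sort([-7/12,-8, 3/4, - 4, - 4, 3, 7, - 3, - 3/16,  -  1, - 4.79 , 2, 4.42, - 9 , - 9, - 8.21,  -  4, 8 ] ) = [ - 9, -9, - 8.21,-8, - 4.79, - 4, - 4,- 4,  -  3, - 1, - 7/12, - 3/16, 3/4, 2, 3,4.42, 7, 8 ] 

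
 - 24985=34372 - 59357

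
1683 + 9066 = 10749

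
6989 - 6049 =940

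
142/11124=71/5562 = 0.01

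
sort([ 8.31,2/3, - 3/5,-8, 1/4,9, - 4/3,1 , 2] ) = [ - 8, - 4/3, - 3/5,1/4,2/3,1, 2, 8.31, 9 ] 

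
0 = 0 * 31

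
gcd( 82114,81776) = 2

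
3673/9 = 408 + 1/9 = 408.11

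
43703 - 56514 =  -  12811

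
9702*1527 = 14814954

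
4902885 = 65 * 75429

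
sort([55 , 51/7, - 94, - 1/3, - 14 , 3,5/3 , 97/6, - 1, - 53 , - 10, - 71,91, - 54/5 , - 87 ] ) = [ - 94 , - 87 , - 71,-53,-14, - 54/5, - 10, - 1, - 1/3 , 5/3 , 3 , 51/7,97/6 , 55, 91]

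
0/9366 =0 = 0.00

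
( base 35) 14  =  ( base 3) 1110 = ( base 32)17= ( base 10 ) 39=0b100111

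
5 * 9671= 48355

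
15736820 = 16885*932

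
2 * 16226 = 32452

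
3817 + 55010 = 58827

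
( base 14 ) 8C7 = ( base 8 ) 3317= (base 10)1743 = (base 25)2ji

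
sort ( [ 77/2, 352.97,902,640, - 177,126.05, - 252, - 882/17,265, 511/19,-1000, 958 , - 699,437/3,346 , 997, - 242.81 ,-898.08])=[-1000, - 898.08 , - 699, - 252,- 242.81,-177  ,-882/17,511/19 , 77/2,126.05, 437/3,265,  346, 352.97, 640, 902, 958 , 997] 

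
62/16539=62/16539 = 0.00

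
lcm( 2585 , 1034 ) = 5170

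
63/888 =21/296 = 0.07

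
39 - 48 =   -  9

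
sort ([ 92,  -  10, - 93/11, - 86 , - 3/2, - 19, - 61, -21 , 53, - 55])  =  [ - 86,-61, - 55, - 21, - 19, - 10, - 93/11, - 3/2, 53,92]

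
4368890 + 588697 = 4957587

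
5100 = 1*5100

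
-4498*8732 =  - 39276536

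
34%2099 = 34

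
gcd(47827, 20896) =1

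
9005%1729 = 360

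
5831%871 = 605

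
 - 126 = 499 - 625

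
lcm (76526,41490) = 3443670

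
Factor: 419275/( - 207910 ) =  - 2^( - 1 )*5^1 * 17^( - 1)*31^1 * 541^1 * 1223^( - 1 ) = - 83855/41582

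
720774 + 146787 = 867561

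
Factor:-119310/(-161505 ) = 2^1*3^( - 1)*37^(  -  1 )*41^1 =82/111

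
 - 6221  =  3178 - 9399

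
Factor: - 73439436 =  - 2^2*3^1*7^2*124897^1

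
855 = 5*171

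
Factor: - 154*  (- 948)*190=27738480 = 2^4*3^1* 5^1*7^1*11^1*19^1*79^1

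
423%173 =77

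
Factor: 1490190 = 2^1*3^1*5^1*13^1*3821^1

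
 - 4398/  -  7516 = 2199/3758 = 0.59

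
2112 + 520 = 2632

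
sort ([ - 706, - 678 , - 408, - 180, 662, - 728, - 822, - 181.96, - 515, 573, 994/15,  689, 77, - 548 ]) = [ - 822,-728, - 706, - 678, - 548, - 515, - 408,-181.96, - 180,994/15,77,  573,662,689]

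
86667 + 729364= 816031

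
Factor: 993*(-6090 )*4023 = -24328569510 = - 2^1*3^5*5^1*7^1*29^1*149^1*331^1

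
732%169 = 56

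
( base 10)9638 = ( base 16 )25A6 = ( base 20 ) 141i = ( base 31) A0S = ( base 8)22646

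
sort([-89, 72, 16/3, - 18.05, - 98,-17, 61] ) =[ - 98,  -  89, - 18.05,- 17,16/3 , 61, 72]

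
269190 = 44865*6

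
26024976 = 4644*5604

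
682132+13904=696036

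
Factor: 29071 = 7^1*4153^1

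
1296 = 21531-20235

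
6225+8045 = 14270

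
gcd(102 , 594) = 6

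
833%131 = 47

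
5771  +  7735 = 13506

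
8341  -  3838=4503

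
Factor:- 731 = - 17^1 * 43^1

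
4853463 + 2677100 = 7530563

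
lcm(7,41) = 287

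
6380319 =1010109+5370210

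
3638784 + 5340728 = 8979512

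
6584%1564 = 328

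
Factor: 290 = 2^1*5^1*29^1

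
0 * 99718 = 0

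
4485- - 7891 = 12376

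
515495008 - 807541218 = -292046210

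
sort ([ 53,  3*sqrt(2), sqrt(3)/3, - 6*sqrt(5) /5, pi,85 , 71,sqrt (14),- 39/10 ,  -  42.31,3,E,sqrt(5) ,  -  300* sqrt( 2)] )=[ - 300*sqrt(2),-42.31, - 39/10, - 6*sqrt( 5)/5 , sqrt(3 ) /3,sqrt(5 ),  E, 3, pi, sqrt( 14),3*sqrt(2 ),53, 71, 85] 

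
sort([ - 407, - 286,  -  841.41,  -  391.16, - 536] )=[ - 841.41, - 536, - 407, - 391.16, - 286 ] 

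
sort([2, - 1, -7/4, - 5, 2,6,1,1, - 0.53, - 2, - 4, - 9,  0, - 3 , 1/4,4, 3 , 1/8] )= [-9, - 5, - 4, - 3, - 2, -7/4, - 1, - 0.53, 0, 1/8,1/4,  1, 1, 2,2,3,4,  6 ] 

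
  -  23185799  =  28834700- 52020499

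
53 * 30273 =1604469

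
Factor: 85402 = 2^1* 42701^1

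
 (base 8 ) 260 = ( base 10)176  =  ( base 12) 128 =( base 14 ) c8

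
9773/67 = 145+ 58/67 = 145.87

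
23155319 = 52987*437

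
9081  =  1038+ 8043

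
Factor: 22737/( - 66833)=-33/97 =-3^1*11^1*97^( - 1) 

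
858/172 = 4  +  85/86=4.99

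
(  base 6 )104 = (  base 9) 44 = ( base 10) 40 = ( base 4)220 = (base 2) 101000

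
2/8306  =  1/4153 = 0.00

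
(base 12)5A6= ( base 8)1516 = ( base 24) 1B6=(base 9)1140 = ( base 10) 846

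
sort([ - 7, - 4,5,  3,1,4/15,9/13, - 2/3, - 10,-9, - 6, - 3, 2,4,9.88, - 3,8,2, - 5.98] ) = [-10,-9, - 7, - 6 ,-5.98,-4, - 3, - 3, - 2/3, 4/15,9/13,  1,2,2, 3,4, 5 , 8,9.88]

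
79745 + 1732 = 81477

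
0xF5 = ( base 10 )245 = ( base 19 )ch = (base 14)137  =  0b11110101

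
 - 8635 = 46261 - 54896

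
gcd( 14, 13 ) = 1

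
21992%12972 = 9020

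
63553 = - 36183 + 99736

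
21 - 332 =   -  311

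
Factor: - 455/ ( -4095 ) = 3^(  -  2)=1/9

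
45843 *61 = 2796423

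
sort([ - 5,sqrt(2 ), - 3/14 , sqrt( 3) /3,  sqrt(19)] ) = [ - 5, - 3/14,sqrt(3)/3, sqrt(2 ), sqrt( 19 )] 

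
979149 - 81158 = 897991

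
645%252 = 141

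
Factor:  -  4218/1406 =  - 3  =  - 3^1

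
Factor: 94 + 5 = 3^2*11^1 = 99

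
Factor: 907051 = 23^1*113^1*349^1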